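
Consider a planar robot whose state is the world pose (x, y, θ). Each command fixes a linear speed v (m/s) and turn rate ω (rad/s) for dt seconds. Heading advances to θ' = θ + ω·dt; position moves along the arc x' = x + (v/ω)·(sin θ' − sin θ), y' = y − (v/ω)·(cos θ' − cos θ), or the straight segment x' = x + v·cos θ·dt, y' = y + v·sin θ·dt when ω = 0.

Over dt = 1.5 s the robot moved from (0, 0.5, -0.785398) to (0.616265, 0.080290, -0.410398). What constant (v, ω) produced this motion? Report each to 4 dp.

v = 0.5000, ω = 0.2500

Δθ = -0.410398 − -0.785398 = 0.375000
ω = Δθ/dt = 0.375000/1.5 = 0.2500
R = Δx/(sin θ' − sin θ) = 2.0000
v = R·ω = 2.0000·0.2500 = 0.5000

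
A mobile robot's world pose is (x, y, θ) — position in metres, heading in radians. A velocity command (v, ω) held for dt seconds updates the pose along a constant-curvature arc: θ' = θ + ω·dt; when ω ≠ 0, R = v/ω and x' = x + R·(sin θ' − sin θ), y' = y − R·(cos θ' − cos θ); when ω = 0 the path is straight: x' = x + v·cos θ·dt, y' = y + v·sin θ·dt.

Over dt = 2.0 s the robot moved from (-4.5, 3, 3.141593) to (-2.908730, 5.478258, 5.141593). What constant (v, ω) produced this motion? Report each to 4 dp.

Δθ = 5.141593 − 3.141593 = 2.000000
ω = Δθ/dt = 2.000000/2.0 = 1.0000
R = −Δy/(cos θ' − cos θ) = -1.7500
v = R·ω = -1.7500·1.0000 = -1.7500

v = -1.7500, ω = 1.0000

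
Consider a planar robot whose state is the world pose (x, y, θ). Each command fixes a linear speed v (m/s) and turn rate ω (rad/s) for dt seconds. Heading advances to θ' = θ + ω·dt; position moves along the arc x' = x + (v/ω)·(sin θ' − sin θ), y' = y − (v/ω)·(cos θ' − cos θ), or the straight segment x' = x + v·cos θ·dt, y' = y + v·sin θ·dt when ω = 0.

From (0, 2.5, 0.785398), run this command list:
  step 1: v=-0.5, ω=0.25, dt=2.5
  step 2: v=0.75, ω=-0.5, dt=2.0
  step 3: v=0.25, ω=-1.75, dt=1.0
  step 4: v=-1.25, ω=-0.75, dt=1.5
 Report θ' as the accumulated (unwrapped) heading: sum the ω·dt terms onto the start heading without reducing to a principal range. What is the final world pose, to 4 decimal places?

step 1: θ'=1.4104 (R=-2.0000) → pose (-0.5601, 1.4052, 1.4104)
step 2: θ'=0.4104 (R=-1.5000) → pose (0.3222, 2.5411, 0.4104)
step 3: θ'=-1.3396 (R=-0.1429) → pose (0.5182, 2.4428, -1.3396)
step 4: θ'=-2.4646 (R=1.6667) → pose (1.0965, 4.1238, -2.4646)

(1.0965, 4.1238, -2.4646)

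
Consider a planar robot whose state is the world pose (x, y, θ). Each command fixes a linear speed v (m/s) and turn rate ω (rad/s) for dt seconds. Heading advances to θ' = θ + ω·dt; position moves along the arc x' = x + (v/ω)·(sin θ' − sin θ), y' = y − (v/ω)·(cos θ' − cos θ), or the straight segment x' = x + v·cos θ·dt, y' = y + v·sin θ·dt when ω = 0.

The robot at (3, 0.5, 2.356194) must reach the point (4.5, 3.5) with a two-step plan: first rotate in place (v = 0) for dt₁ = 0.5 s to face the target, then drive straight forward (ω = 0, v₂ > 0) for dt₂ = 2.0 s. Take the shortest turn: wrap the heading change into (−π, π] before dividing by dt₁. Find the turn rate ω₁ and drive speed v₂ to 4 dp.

heading to target = atan2(3.5−0.5, 4.5−3) = 1.1071
Δθ = wrap(1.1071 − 2.3562) = -1.2490; ω₁ = Δθ/dt₁ = -2.4981
distance = √((4.5−3)² + (3.5−0.5)²) = 3.3541; v₂ = distance/dt₂ = 1.6771

ω₁ = -2.4981, v₂ = 1.6771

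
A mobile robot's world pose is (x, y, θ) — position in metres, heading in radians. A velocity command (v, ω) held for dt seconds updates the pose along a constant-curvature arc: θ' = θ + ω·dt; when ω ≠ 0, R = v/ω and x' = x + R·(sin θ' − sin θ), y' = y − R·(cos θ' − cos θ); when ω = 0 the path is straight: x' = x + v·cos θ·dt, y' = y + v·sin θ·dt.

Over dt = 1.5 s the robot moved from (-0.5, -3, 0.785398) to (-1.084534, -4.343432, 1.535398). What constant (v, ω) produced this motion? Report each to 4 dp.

v = -1.0000, ω = 0.5000

Δθ = 1.535398 − 0.785398 = 0.750000
ω = Δθ/dt = 0.750000/1.5 = 0.5000
R = −Δy/(cos θ' − cos θ) = -2.0000
v = R·ω = -2.0000·0.5000 = -1.0000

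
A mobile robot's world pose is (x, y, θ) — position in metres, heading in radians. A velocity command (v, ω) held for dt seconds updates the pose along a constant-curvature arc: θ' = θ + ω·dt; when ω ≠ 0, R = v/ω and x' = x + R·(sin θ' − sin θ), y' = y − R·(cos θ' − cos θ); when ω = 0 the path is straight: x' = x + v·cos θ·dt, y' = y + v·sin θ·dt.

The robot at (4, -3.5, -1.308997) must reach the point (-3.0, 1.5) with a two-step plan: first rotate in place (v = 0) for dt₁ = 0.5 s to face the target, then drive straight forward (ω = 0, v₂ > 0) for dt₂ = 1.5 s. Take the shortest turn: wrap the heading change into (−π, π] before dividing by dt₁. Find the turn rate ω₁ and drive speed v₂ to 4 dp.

ω₁ = -4.9057, v₂ = 5.7349

heading to target = atan2(1.5−-3.5, -3−4) = 2.5213
Δθ = wrap(2.5213 − -1.3090) = -2.4528; ω₁ = Δθ/dt₁ = -4.9057
distance = √((-3−4)² + (1.5−-3.5)²) = 8.6023; v₂ = distance/dt₂ = 5.7349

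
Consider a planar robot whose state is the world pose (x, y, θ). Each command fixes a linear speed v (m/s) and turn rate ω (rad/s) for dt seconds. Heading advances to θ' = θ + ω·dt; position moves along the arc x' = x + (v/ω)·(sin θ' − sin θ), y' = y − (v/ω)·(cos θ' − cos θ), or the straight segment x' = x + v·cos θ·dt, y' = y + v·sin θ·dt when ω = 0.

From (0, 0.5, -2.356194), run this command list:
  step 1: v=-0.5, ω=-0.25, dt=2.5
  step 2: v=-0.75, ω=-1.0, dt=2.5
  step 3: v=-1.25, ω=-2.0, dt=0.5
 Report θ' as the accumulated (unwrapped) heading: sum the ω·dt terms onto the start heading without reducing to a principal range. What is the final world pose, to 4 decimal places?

step 1: θ'=-2.9812 (R=2.0000) → pose (1.0948, 1.0601, -2.9812)
step 2: θ'=-5.4812 (R=0.7500) → pose (1.7536, -0.2017, -5.4812)
step 3: θ'=-6.4812 (R=0.6250) → pose (1.1815, -0.3800, -6.4812)

(1.1815, -0.3800, -6.4812)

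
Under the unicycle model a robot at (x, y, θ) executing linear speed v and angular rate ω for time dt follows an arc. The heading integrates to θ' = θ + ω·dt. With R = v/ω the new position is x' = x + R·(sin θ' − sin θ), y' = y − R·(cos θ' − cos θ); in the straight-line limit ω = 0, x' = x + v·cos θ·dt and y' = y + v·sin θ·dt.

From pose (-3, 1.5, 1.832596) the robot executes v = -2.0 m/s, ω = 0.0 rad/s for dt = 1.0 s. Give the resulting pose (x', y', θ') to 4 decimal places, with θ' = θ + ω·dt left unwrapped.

(-2.4824, -0.4319, 1.8326)

θ' = 1.8326 + 0.0·1.0 = 1.8326
ω = 0 → straight: x' = -3 + -2.0·cos(1.8326)·1.0 = -2.4824
y' = 1.5 + -2.0·sin(1.8326)·1.0 = -0.4319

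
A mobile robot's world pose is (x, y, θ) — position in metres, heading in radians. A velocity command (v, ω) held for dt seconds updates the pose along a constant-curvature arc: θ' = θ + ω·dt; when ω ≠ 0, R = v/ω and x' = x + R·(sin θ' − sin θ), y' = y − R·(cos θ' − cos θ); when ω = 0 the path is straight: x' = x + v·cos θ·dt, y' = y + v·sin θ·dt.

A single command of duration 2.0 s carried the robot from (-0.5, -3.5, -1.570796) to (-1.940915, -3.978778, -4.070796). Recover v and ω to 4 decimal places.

Δθ = -4.070796 − -1.570796 = -2.500000
ω = Δθ/dt = -2.500000/2.0 = -1.2500
R = Δx/(sin θ' − sin θ) = -0.8000
v = R·ω = -0.8000·-1.2500 = 1.0000

v = 1.0000, ω = -1.2500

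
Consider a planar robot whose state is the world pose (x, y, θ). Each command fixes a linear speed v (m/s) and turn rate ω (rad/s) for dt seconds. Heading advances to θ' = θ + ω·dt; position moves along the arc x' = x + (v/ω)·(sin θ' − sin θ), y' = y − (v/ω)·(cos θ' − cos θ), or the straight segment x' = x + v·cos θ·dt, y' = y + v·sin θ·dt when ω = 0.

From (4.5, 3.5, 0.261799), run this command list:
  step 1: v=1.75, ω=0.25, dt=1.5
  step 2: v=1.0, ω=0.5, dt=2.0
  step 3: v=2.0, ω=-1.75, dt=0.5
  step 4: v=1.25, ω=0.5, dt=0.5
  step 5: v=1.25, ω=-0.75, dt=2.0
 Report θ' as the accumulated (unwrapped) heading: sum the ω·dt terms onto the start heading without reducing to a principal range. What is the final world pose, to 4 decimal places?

(10.5972, 8.3469, -0.4882)

step 1: θ'=0.6368 (R=7.0000) → pose (6.8506, 4.6335, 0.6368)
step 2: θ'=1.6368 (R=2.0000) → pose (7.6570, 6.3734, 1.6368)
step 3: θ'=0.7618 (R=-1.1429) → pose (8.0086, 7.2757, 0.7618)
step 4: θ'=1.0118 (R=2.5000) → pose (8.4025, 7.7589, 1.0118)
step 5: θ'=-0.4882 (R=-1.6667) → pose (10.5972, 8.3469, -0.4882)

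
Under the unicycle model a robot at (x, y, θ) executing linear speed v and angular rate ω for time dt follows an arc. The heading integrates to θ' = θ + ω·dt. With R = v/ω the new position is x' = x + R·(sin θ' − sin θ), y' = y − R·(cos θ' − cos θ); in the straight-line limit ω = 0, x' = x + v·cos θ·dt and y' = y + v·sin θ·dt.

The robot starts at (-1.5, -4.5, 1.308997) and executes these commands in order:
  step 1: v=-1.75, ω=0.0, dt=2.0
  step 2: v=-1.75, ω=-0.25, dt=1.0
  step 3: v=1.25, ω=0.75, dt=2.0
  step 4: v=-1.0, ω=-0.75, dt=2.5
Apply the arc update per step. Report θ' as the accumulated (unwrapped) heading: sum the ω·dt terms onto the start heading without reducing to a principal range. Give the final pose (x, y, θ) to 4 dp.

(-3.4915, -9.4360, 0.6840)

step 1: θ'=1.3090 (straight) → pose (-2.4059, -7.8807, 1.3090)
step 2: θ'=1.0590 (R=7.0000) → pose (-3.0643, -9.4972, 1.0590)
step 3: θ'=2.5590 (R=1.6667) → pose (-3.6004, -7.2893, 2.5590)
step 4: θ'=0.6840 (R=1.3333) → pose (-3.4915, -9.4360, 0.6840)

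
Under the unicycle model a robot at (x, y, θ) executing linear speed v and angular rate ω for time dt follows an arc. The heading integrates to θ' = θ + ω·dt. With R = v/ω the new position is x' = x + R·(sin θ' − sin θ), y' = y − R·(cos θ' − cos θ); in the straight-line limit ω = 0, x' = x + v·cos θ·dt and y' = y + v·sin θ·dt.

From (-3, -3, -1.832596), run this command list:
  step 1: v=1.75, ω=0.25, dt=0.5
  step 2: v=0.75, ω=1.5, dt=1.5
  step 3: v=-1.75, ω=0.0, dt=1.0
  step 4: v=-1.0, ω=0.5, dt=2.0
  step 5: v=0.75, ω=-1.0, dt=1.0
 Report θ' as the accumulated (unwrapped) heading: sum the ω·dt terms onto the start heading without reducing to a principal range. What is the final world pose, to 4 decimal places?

(-4.5228, -6.2920, 0.5424)

step 1: θ'=-1.7076 (R=7.0000) → pose (-3.1731, -3.8571, -1.7076)
step 2: θ'=0.5424 (R=0.5000) → pose (-2.4197, -4.3535, 0.5424)
step 3: θ'=0.5424 (straight) → pose (-3.9185, -5.2569, 0.5424)
step 4: θ'=1.5424 (R=-2.0000) → pose (-4.8853, -6.9131, 1.5424)
step 5: θ'=0.5424 (R=-0.7500) → pose (-4.5228, -6.2920, 0.5424)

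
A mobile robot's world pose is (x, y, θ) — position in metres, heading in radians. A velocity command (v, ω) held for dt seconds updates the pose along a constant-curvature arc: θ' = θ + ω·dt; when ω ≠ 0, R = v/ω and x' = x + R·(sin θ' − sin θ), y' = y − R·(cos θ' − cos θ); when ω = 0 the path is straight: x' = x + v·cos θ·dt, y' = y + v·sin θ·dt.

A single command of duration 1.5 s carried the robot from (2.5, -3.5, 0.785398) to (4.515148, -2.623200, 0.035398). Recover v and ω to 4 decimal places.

v = 1.5000, ω = -0.5000

Δθ = 0.035398 − 0.785398 = -0.750000
ω = Δθ/dt = -0.750000/1.5 = -0.5000
R = Δx/(sin θ' − sin θ) = -3.0000
v = R·ω = -3.0000·-0.5000 = 1.5000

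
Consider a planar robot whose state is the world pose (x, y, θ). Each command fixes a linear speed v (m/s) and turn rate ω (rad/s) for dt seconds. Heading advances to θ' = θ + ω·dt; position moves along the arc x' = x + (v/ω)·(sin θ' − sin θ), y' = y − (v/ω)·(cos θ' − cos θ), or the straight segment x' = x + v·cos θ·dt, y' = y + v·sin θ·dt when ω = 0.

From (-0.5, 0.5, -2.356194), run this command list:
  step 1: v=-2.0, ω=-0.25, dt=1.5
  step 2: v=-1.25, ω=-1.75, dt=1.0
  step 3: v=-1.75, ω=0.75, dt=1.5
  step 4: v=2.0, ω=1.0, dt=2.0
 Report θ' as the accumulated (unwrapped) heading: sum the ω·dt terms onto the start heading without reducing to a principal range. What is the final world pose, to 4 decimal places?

step 1: θ'=-2.7312 (R=8.0000) → pose (1.9651, 2.1788, -2.7312)
step 2: θ'=-4.4812 (R=0.7143) → pose (2.9453, 1.6875, -4.4812)
step 3: θ'=-3.3562 (R=-2.3333) → pose (4.7197, -0.0576, -3.3562)
step 4: θ'=-1.3562 (R=2.0000) → pose (2.3396, -2.4376, -1.3562)

(2.3396, -2.4376, -1.3562)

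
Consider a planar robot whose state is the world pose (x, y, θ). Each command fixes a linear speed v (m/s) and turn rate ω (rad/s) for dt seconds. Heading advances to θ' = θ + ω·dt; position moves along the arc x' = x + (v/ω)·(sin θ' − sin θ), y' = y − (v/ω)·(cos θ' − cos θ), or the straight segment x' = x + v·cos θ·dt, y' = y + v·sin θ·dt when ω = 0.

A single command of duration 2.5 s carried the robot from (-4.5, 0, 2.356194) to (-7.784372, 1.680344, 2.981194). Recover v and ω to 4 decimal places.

v = 1.5000, ω = 0.2500

Δθ = 2.981194 − 2.356194 = 0.625000
ω = Δθ/dt = 0.625000/2.5 = 0.2500
R = Δx/(sin θ' − sin θ) = 6.0000
v = R·ω = 6.0000·0.2500 = 1.5000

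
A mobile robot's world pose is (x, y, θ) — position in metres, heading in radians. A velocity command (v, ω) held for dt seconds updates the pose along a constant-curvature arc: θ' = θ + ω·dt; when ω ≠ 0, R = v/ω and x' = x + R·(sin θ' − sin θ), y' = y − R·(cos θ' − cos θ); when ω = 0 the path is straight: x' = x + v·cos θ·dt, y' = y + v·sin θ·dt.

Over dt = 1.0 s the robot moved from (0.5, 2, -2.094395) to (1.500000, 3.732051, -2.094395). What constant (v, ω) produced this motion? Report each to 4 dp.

v = -2.0000, ω = 0.0000

Δθ = -2.094395 − -2.094395 = 0.000000
ω = Δθ/dt = 0.000000/1.0 = 0.0000
ω = 0 → v = (Δx·cos θ + Δy·sin θ)/dt = -2.0000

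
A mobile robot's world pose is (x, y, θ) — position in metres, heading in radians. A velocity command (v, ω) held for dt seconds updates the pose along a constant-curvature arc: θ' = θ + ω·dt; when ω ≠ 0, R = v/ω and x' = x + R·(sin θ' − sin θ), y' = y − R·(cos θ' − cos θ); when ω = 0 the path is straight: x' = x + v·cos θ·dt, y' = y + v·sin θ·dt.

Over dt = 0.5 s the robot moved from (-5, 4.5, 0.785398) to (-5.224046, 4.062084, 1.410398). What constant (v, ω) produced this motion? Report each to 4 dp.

v = -1.0000, ω = 1.2500

Δθ = 1.410398 − 0.785398 = 0.625000
ω = Δθ/dt = 0.625000/0.5 = 1.2500
R = −Δy/(cos θ' − cos θ) = -0.8000
v = R·ω = -0.8000·1.2500 = -1.0000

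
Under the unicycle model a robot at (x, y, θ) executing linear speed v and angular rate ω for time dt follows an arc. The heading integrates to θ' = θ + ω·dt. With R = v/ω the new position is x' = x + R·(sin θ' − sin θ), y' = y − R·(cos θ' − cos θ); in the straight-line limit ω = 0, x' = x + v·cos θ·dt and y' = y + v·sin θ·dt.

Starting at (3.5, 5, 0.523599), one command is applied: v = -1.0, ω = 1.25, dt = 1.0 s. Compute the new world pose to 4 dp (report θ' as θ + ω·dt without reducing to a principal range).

(3.1164, 4.1460, 1.7736)

θ' = 0.5236 + 1.25·1.0 = 1.7736
R = v/ω = -1.0/1.25 = -0.8000
x' = 3.5 + -0.8000·(sin 1.7736 − sin 0.5236) = 3.1164
y' = 5 − -0.8000·(cos 1.7736 − cos 0.5236) = 4.1460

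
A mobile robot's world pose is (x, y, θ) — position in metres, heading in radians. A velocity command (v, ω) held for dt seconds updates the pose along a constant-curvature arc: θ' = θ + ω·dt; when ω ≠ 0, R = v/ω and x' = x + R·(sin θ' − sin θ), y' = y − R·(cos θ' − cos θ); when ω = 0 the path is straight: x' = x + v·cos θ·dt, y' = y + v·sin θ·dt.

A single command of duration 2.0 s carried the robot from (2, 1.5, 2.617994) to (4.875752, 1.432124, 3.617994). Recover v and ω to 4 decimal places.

Δθ = 3.617994 − 2.617994 = 1.000000
ω = Δθ/dt = 1.000000/2.0 = 0.5000
R = Δx/(sin θ' − sin θ) = -3.0000
v = R·ω = -3.0000·0.5000 = -1.5000

v = -1.5000, ω = 0.5000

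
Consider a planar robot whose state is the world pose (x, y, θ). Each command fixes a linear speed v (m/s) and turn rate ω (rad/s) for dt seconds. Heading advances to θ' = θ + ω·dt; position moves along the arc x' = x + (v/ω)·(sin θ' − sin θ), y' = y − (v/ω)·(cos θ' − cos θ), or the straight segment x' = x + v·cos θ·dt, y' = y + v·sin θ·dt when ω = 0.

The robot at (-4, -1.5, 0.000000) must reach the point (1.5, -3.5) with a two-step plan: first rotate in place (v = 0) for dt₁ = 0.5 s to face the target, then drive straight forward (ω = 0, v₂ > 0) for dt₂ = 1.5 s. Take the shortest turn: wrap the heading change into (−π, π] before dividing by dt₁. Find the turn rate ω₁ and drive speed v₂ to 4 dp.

ω₁ = -0.6975, v₂ = 3.9016

heading to target = atan2(-3.5−-1.5, 1.5−-4) = -0.3488
Δθ = wrap(-0.3488 − 0.0000) = -0.3488; ω₁ = Δθ/dt₁ = -0.6975
distance = √((1.5−-4)² + (-3.5−-1.5)²) = 5.8523; v₂ = distance/dt₂ = 3.9016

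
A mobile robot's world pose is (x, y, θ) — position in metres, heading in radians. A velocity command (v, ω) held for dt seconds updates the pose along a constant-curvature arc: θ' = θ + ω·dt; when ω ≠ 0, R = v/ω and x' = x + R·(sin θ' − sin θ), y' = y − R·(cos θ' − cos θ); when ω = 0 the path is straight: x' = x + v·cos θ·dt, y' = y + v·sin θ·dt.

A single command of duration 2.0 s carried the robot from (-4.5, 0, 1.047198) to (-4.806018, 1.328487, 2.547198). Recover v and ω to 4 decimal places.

Δθ = 2.547198 − 1.047198 = 1.500000
ω = Δθ/dt = 1.500000/2.0 = 0.7500
R = −Δy/(cos θ' − cos θ) = 1.0000
v = R·ω = 1.0000·0.7500 = 0.7500

v = 0.7500, ω = 0.7500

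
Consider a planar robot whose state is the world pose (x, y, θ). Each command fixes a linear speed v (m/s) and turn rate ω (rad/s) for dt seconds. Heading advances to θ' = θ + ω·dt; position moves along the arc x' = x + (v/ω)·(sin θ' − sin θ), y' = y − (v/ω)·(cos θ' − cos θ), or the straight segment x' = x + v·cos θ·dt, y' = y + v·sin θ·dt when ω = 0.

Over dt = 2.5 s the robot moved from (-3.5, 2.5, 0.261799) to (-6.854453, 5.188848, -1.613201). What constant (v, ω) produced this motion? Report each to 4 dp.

v = -2.0000, ω = -0.7500

Δθ = -1.613201 − 0.261799 = -1.875000
ω = Δθ/dt = -1.875000/2.5 = -0.7500
R = Δx/(sin θ' − sin θ) = 2.6667
v = R·ω = 2.6667·-0.7500 = -2.0000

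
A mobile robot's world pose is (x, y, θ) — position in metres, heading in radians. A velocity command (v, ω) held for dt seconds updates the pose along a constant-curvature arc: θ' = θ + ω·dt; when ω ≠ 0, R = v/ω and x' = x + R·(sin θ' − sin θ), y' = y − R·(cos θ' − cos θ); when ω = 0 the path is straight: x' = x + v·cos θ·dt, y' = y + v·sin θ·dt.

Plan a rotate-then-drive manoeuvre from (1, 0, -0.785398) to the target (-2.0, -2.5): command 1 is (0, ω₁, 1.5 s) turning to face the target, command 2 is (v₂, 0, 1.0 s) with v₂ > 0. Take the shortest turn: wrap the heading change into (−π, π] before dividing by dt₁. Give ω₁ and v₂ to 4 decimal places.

heading to target = atan2(-2.5−0, -2−1) = -2.4469
Δθ = wrap(-2.4469 − -0.7854) = -1.6615; ω₁ = Δθ/dt₁ = -1.1076
distance = √((-2−1)² + (-2.5−0)²) = 3.9051; v₂ = distance/dt₂ = 3.9051

ω₁ = -1.1076, v₂ = 3.9051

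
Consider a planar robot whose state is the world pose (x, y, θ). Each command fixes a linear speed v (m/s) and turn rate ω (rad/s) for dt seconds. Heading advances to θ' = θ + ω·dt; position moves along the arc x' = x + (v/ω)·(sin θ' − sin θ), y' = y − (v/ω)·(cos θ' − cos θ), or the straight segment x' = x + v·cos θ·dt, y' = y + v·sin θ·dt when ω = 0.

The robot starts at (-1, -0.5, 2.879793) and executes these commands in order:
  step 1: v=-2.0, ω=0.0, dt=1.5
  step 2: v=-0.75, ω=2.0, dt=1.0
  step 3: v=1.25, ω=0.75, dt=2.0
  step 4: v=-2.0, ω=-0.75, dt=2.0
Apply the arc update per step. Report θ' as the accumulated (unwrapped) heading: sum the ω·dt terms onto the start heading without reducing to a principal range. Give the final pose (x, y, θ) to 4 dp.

(1.2821, -0.0230, 4.8798)

step 1: θ'=2.8798 (straight) → pose (1.8978, -1.2765, 2.8798)
step 2: θ'=4.8798 (R=-0.3750) → pose (2.3646, -0.8518, 4.8798)
step 3: θ'=6.3798 (R=1.6667) → pose (4.1687, -2.2329, 6.3798)
step 4: θ'=4.8798 (R=2.6667) → pose (1.2821, -0.0230, 4.8798)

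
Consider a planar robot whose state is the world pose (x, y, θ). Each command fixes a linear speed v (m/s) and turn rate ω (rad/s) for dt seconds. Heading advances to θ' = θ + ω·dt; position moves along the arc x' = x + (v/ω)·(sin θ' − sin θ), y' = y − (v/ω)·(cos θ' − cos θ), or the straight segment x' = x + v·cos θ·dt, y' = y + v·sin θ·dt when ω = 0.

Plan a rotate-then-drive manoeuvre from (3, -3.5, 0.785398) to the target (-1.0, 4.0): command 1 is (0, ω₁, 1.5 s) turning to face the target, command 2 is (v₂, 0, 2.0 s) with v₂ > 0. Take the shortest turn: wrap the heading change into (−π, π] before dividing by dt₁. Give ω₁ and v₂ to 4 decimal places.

ω₁ = 0.8502, v₂ = 4.2500

heading to target = atan2(4−-3.5, -1−3) = 2.0608
Δθ = wrap(2.0608 − 0.7854) = 1.2754; ω₁ = Δθ/dt₁ = 0.8502
distance = √((-1−3)² + (4−-3.5)²) = 8.5000; v₂ = distance/dt₂ = 4.2500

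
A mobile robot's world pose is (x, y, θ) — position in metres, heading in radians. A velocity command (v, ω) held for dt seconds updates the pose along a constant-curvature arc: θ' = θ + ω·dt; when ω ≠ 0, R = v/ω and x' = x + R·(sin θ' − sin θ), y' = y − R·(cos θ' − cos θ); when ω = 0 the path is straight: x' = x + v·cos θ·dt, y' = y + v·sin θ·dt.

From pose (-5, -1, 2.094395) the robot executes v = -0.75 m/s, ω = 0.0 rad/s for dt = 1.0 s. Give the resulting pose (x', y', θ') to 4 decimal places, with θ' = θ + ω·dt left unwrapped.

θ' = 2.0944 + 0.0·1.0 = 2.0944
ω = 0 → straight: x' = -5 + -0.75·cos(2.0944)·1.0 = -4.6250
y' = -1 + -0.75·sin(2.0944)·1.0 = -1.6495

(-4.6250, -1.6495, 2.0944)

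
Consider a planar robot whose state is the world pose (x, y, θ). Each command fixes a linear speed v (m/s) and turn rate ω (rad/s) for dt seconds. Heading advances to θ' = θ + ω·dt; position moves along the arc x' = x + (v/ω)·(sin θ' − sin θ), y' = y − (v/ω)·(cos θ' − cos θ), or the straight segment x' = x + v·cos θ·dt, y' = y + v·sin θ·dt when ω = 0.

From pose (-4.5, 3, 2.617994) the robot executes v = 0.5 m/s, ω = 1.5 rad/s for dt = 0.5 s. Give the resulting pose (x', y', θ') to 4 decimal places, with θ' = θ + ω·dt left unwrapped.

(-4.7415, 3.0362, 3.3680)

θ' = 2.6180 + 1.5·0.5 = 3.3680
R = v/ω = 0.5/1.5 = 0.3333
x' = -4.5 + 0.3333·(sin 3.3680 − sin 2.6180) = -4.7415
y' = 3 − 0.3333·(cos 3.3680 − cos 2.6180) = 3.0362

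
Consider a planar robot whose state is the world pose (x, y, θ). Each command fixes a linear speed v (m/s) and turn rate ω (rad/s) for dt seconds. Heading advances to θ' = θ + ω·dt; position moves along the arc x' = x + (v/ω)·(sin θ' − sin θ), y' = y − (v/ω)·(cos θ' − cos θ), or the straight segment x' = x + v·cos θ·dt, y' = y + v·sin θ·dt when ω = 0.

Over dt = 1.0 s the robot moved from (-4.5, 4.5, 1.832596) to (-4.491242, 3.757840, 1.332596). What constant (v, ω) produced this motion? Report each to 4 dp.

v = -0.7500, ω = -0.5000

Δθ = 1.332596 − 1.832596 = -0.500000
ω = Δθ/dt = -0.500000/1.0 = -0.5000
R = −Δy/(cos θ' − cos θ) = 1.5000
v = R·ω = 1.5000·-0.5000 = -0.7500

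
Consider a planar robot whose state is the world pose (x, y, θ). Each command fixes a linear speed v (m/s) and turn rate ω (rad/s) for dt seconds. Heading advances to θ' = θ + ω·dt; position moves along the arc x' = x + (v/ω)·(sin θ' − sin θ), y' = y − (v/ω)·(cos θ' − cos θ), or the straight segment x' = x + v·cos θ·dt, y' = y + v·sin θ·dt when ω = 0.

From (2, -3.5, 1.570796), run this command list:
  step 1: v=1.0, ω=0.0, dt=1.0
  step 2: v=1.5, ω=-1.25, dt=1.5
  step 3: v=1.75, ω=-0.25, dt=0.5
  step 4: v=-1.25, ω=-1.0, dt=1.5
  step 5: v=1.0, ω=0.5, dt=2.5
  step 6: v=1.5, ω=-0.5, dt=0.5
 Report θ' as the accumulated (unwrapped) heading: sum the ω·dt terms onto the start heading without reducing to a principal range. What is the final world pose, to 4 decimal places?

(4.8608, -2.8900, -0.9292)

step 1: θ'=1.5708 (straight) → pose (2.0000, -2.5000, 1.5708)
step 2: θ'=-0.3042 (R=-1.2000) → pose (3.5594, -1.3551, -0.3042)
step 3: θ'=-0.4292 (R=-7.0000) → pose (4.3757, -1.6686, -0.4292)
step 4: θ'=-1.9292 (R=1.2500) → pose (3.7253, -0.0935, -1.9292)
step 5: θ'=-0.6792 (R=2.0000) → pose (4.3419, -2.3512, -0.6792)
step 6: θ'=-0.9292 (R=-3.0000) → pose (4.8608, -2.8900, -0.9292)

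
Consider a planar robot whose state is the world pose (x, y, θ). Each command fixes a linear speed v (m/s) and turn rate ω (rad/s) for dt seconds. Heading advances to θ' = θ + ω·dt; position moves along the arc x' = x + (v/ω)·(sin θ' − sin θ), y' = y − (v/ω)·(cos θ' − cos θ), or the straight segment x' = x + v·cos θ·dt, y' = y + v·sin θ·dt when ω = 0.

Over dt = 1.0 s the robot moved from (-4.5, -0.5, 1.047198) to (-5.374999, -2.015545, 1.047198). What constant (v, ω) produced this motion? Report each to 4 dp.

Δθ = 1.047198 − 1.047198 = 0.000000
ω = Δθ/dt = 0.000000/1.0 = 0.0000
ω = 0 → v = (Δx·cos θ + Δy·sin θ)/dt = -1.7500

v = -1.7500, ω = 0.0000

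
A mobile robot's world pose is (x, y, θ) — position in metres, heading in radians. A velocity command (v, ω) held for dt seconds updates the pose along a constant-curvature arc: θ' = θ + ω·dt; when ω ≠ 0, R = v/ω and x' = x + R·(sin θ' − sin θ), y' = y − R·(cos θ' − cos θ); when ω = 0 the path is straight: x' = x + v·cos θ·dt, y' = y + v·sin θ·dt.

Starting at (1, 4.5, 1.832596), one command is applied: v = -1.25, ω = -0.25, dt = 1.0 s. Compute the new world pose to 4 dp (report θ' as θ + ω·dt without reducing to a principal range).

(1.1700, 3.2649, 1.5826)

θ' = 1.8326 + -0.25·1.0 = 1.5826
R = v/ω = -1.25/-0.25 = 5.0000
x' = 1 + 5.0000·(sin 1.5826 − sin 1.8326) = 1.1700
y' = 4.5 − 5.0000·(cos 1.5826 − cos 1.8326) = 3.2649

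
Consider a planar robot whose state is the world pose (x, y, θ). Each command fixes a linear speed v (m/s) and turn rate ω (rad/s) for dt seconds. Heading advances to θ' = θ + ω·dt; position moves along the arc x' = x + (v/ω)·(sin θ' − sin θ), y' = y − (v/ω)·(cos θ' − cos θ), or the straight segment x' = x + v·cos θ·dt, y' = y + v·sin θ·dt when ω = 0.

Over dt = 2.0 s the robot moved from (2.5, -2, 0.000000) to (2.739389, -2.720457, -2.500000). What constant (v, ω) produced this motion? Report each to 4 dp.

v = 0.5000, ω = -1.2500

Δθ = -2.500000 − 0.000000 = -2.500000
ω = Δθ/dt = -2.500000/2.0 = -1.2500
R = −Δy/(cos θ' − cos θ) = -0.4000
v = R·ω = -0.4000·-1.2500 = 0.5000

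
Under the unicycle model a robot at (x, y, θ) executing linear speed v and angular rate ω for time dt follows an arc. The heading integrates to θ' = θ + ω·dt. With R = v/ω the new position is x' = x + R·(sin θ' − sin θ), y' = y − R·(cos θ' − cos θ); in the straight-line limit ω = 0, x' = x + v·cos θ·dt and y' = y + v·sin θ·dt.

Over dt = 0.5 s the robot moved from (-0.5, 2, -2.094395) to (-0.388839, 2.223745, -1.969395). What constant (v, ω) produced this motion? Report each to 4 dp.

Δθ = -1.969395 − -2.094395 = 0.125000
ω = Δθ/dt = 0.125000/0.5 = 0.2500
R = −Δy/(cos θ' − cos θ) = -2.0000
v = R·ω = -2.0000·0.2500 = -0.5000

v = -0.5000, ω = 0.2500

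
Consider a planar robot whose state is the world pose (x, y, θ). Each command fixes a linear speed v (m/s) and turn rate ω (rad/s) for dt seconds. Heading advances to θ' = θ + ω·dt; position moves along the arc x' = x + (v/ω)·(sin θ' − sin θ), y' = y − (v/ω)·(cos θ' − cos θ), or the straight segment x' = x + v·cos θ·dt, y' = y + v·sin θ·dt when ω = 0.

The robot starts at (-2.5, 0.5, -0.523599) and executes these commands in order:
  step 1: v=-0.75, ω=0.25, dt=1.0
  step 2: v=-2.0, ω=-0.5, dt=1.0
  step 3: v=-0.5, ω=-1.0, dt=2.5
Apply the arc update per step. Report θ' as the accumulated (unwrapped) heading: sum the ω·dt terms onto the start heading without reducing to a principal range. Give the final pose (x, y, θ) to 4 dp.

(-4.4883, 2.6333, -3.2736)

step 1: θ'=-0.2736 (R=-3.0000) → pose (-3.1894, 0.7903, -0.2736)
step 2: θ'=-0.7736 (R=4.0000) → pose (-4.9035, 1.7800, -0.7736)
step 3: θ'=-3.2736 (R=0.5000) → pose (-4.4883, 2.6333, -3.2736)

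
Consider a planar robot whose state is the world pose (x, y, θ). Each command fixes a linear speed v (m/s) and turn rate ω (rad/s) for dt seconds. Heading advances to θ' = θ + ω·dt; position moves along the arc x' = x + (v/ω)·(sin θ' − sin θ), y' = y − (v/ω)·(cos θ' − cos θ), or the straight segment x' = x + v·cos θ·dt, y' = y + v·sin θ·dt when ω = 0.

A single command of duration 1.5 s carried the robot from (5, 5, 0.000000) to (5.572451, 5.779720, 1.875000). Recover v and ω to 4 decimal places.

Δθ = 1.875000 − 0.000000 = 1.875000
ω = Δθ/dt = 1.875000/1.5 = 1.2500
R = −Δy/(cos θ' − cos θ) = 0.6000
v = R·ω = 0.6000·1.2500 = 0.7500

v = 0.7500, ω = 1.2500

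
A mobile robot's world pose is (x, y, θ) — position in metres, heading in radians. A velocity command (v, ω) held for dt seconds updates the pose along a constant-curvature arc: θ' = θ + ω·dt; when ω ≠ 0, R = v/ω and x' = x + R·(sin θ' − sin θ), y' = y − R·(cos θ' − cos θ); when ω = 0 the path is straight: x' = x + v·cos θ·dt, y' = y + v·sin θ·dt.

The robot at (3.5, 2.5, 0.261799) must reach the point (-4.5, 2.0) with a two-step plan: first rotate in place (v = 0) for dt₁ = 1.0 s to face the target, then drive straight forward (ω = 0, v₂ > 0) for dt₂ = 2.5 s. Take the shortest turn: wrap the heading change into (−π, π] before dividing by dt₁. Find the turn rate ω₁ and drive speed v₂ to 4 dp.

ω₁ = 2.9422, v₂ = 3.2062

heading to target = atan2(2−2.5, -4.5−3.5) = -3.0792
Δθ = wrap(-3.0792 − 0.2618) = 2.9422; ω₁ = Δθ/dt₁ = 2.9422
distance = √((-4.5−3.5)² + (2−2.5)²) = 8.0156; v₂ = distance/dt₂ = 3.2062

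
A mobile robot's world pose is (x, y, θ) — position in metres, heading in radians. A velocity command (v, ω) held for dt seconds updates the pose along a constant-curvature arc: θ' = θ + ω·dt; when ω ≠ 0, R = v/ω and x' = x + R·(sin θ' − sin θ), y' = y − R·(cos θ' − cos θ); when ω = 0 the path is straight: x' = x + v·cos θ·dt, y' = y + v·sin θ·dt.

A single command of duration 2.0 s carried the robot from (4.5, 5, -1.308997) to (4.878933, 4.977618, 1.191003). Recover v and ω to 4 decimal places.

v = 0.2500, ω = 1.2500

Δθ = 1.191003 − -1.308997 = 2.500000
ω = Δθ/dt = 2.500000/2.0 = 1.2500
R = Δx/(sin θ' − sin θ) = 0.2000
v = R·ω = 0.2000·1.2500 = 0.2500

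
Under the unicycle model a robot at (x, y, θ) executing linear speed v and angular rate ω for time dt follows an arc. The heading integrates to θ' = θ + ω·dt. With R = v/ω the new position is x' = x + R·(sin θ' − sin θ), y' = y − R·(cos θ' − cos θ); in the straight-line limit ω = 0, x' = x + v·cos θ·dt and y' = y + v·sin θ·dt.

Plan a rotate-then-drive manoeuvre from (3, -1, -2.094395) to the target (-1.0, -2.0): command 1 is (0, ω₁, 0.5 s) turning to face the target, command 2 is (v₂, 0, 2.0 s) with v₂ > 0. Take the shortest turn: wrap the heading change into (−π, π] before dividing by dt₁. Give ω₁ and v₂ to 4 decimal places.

heading to target = atan2(-2−-1, -1−3) = -2.8966
Δθ = wrap(-2.8966 − -2.0944) = -0.8022; ω₁ = Δθ/dt₁ = -1.6044
distance = √((-1−3)² + (-2−-1)²) = 4.1231; v₂ = distance/dt₂ = 2.0616

ω₁ = -1.6044, v₂ = 2.0616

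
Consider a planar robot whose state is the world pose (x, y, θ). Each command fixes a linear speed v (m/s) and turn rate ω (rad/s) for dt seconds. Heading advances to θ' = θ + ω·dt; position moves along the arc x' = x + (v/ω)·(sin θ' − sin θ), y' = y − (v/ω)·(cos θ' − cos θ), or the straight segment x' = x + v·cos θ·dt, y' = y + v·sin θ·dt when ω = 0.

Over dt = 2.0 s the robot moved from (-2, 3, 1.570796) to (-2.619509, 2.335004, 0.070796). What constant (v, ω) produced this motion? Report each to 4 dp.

v = -0.5000, ω = -0.7500

Δθ = 0.070796 − 1.570796 = -1.500000
ω = Δθ/dt = -1.500000/2.0 = -0.7500
R = −Δy/(cos θ' − cos θ) = 0.6667
v = R·ω = 0.6667·-0.7500 = -0.5000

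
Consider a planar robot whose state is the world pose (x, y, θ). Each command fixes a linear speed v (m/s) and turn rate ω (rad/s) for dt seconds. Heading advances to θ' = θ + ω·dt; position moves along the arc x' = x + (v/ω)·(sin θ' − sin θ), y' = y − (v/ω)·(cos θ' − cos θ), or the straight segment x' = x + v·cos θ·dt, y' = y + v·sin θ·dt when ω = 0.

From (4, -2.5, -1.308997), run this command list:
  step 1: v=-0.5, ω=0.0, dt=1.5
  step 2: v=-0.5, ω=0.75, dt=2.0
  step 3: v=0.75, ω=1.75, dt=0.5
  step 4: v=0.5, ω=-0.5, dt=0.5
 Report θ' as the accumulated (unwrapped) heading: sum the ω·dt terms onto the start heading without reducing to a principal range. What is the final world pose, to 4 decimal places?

step 1: θ'=-1.3090 (straight) → pose (3.8059, -1.7756, -1.3090)
step 2: θ'=0.1910 (R=-0.6667) → pose (3.0354, -1.2936, 0.1910)
step 3: θ'=1.0660 (R=0.4286) → pose (3.3291, -1.0800, 1.0660)
step 4: θ'=0.8160 (R=-1.0000) → pose (3.4760, -0.8785, 0.8160)

(3.4760, -0.8785, 0.8160)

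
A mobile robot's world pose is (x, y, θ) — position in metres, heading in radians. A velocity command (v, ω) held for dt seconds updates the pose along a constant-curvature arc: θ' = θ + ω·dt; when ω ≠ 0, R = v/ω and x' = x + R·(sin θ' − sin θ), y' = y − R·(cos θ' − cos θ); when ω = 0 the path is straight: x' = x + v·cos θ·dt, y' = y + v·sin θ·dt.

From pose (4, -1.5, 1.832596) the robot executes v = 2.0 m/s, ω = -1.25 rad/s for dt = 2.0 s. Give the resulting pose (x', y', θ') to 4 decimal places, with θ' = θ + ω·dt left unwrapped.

θ' = 1.8326 + -1.25·2.0 = -0.6674
R = v/ω = 2.0/-1.25 = -1.6000
x' = 4 + -1.6000·(sin -0.6674 − sin 1.8326) = 6.5358
y' = -1.5 − -1.6000·(cos -0.6674 − cos 1.8326) = 0.1708

(6.5358, 0.1708, -0.6674)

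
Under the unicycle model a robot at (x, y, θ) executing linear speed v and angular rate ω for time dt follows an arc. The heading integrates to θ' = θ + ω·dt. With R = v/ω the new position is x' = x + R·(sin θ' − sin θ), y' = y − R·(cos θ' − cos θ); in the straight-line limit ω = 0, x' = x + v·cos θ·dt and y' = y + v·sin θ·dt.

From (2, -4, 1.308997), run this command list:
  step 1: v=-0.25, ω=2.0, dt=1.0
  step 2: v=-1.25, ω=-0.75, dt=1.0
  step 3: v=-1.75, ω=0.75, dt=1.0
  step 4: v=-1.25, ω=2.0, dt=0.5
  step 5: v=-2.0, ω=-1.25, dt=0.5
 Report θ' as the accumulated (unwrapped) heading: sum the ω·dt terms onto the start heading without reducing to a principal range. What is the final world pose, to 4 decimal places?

step 1: θ'=3.3090 (R=-0.1250) → pose (2.1416, -4.1556, 3.3090)
step 2: θ'=2.5590 (R=1.6667) → pose (3.3363, -4.4072, 2.5590)
step 3: θ'=3.3090 (R=-2.3333) → pose (5.0088, -4.7595, 3.3090)
step 4: θ'=4.3090 (R=-0.6250) → pose (5.4795, -4.3886, 4.3090)
step 5: θ'=3.6840 (R=1.6000) → pose (6.1252, -3.6463, 3.6840)

(6.1252, -3.6463, 3.6840)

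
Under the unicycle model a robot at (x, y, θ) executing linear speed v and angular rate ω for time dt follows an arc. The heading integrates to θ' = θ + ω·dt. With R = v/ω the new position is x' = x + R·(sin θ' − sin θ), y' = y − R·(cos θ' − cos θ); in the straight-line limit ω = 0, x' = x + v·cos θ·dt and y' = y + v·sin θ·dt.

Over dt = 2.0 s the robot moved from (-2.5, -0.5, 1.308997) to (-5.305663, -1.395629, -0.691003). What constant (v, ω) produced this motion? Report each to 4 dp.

v = -1.7500, ω = -1.0000

Δθ = -0.691003 − 1.308997 = -2.000000
ω = Δθ/dt = -2.000000/2.0 = -1.0000
R = Δx/(sin θ' − sin θ) = 1.7500
v = R·ω = 1.7500·-1.0000 = -1.7500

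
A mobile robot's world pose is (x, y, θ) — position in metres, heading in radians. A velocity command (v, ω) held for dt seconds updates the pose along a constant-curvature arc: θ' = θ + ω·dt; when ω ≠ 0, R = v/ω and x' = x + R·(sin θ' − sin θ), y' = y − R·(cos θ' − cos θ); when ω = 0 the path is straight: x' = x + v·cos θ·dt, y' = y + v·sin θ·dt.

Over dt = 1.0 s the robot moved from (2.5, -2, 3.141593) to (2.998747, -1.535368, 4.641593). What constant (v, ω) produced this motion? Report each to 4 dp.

Δθ = 4.641593 − 3.141593 = 1.500000
ω = Δθ/dt = 1.500000/1.0 = 1.5000
R = Δx/(sin θ' − sin θ) = -0.5000
v = R·ω = -0.5000·1.5000 = -0.7500

v = -0.7500, ω = 1.5000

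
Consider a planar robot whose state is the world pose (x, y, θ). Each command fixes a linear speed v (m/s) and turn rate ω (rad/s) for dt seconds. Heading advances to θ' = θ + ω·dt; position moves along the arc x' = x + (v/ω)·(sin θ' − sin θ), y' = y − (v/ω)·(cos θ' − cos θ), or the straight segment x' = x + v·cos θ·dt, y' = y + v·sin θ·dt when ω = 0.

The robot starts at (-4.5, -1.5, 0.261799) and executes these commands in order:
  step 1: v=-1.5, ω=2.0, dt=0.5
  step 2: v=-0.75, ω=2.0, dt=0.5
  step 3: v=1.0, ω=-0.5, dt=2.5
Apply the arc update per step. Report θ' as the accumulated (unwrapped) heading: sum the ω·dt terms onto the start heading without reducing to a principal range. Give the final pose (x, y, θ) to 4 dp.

step 1: θ'=1.2618 (R=-0.7500) → pose (-5.0204, -1.9964, 1.2618)
step 2: θ'=2.2618 (R=-0.3750) → pose (-4.9521, -2.3494, 2.2618)
step 3: θ'=1.0118 (R=-2.0000) → pose (-5.1065, -0.0141, 1.0118)

(-5.1065, -0.0141, 1.0118)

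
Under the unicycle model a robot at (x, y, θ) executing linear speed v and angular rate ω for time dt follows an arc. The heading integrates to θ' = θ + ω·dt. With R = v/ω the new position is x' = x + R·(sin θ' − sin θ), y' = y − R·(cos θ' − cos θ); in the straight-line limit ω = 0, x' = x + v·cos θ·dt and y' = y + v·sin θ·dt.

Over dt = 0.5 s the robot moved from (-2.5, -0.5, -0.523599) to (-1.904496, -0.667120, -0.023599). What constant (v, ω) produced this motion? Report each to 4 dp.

v = 1.2500, ω = 1.0000

Δθ = -0.023599 − -0.523599 = 0.500000
ω = Δθ/dt = 0.500000/0.5 = 1.0000
R = Δx/(sin θ' − sin θ) = 1.2500
v = R·ω = 1.2500·1.0000 = 1.2500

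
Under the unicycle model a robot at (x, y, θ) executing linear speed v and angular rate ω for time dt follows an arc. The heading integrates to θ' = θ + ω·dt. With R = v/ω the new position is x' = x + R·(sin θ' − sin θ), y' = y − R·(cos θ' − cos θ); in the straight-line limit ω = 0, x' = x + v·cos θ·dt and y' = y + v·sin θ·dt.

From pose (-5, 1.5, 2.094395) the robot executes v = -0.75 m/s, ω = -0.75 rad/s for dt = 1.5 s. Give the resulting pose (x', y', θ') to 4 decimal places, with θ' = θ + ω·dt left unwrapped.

(-5.0415, 0.4342, 0.9694)

θ' = 2.0944 + -0.75·1.5 = 0.9694
R = v/ω = -0.75/-0.75 = 1.0000
x' = -5 + 1.0000·(sin 0.9694 − sin 2.0944) = -5.0415
y' = 1.5 − 1.0000·(cos 0.9694 − cos 2.0944) = 0.4342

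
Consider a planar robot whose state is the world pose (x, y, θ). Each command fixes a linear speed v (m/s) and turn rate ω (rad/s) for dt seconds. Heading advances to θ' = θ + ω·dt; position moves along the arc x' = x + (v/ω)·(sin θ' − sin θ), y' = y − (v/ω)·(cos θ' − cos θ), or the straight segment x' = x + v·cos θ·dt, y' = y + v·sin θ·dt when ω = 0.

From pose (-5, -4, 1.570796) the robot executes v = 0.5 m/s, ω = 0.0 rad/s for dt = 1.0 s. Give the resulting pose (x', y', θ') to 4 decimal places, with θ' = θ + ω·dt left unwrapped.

(-5.0000, -3.5000, 1.5708)

θ' = 1.5708 + 0.0·1.0 = 1.5708
ω = 0 → straight: x' = -5 + 0.5·cos(1.5708)·1.0 = -5.0000
y' = -4 + 0.5·sin(1.5708)·1.0 = -3.5000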